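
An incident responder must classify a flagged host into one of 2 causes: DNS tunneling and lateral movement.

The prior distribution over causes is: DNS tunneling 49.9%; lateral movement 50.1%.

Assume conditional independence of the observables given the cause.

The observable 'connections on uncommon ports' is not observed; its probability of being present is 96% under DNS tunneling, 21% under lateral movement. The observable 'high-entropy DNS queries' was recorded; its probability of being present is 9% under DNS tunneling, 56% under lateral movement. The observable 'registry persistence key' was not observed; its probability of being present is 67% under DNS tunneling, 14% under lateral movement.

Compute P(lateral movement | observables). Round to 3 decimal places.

0.997

For each hypothesis, the unnormalized posterior weight is prior × product of the observable likelihoods (using 1 − P(present | H) for each absent observable):
  DNS tunneling: 0.499 × (1 − 0.96) × 0.09 × (1 − 0.67) = 0.00059281
  lateral movement: 0.501 × (1 − 0.21) × 0.56 × (1 − 0.14) = 0.19061
Marginal likelihood of the evidence = 0.19121.
P(lateral movement | evidence) = 0.19061 / 0.19121 ≈ 0.997.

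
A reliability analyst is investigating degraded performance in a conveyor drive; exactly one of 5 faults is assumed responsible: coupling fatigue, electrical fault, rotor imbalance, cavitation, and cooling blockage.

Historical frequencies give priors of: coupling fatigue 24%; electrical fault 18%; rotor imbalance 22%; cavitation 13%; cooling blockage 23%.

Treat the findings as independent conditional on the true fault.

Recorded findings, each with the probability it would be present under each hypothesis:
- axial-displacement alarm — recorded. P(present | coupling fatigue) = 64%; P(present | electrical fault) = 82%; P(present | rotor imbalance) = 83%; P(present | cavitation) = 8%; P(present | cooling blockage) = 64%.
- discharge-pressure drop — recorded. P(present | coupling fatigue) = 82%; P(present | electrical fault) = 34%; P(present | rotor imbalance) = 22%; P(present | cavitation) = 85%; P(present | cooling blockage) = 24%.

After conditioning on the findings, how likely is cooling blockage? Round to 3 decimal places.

By Bayes' rule with conditional independence, the unnormalized weight for each hypothesis is prior × ∏ likelihoods:
  coupling fatigue: 0.24 × 0.64 × 0.82 = 0.12595
  electrical fault: 0.18 × 0.82 × 0.34 = 0.050184
  rotor imbalance: 0.22 × 0.83 × 0.22 = 0.040172
  cavitation: 0.13 × 0.08 × 0.85 = 0.00884
  cooling blockage: 0.23 × 0.64 × 0.24 = 0.035328
The unnormalized weights sum to 0.26048.
P(cooling blockage | evidence) = 0.035328 / 0.26048 ≈ 0.136.

0.136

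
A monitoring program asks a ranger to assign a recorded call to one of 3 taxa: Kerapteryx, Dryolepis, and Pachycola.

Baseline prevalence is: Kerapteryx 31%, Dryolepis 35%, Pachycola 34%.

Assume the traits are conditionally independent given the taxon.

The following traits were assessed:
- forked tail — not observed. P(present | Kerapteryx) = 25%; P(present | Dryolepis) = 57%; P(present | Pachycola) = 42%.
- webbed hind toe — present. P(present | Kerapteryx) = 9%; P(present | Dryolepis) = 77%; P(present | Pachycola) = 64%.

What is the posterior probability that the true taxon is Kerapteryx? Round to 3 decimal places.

0.080

Multiply each prior by the joint likelihood of the trait pattern (using 1 − P(present | H) for each absent trait):
  Kerapteryx: 0.31 × (1 − 0.25) × 0.09 = 0.020925
  Dryolepis: 0.35 × (1 − 0.57) × 0.77 = 0.11589
  Pachycola: 0.34 × (1 − 0.42) × 0.64 = 0.12621
Marginal likelihood of the evidence = 0.26302.
P(Kerapteryx | evidence) = 0.020925 / 0.26302 ≈ 0.080.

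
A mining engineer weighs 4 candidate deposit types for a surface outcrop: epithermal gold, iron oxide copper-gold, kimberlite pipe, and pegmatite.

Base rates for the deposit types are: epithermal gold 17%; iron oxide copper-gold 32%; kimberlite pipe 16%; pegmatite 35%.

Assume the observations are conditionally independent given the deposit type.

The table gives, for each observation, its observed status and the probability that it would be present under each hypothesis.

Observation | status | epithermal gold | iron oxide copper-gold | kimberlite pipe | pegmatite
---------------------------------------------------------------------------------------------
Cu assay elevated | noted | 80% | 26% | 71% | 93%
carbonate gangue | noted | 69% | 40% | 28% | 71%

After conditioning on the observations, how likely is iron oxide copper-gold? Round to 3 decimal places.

0.085

For each hypothesis, the unnormalized posterior weight is prior × product of the observation likelihoods:
  epithermal gold: 0.17 × 0.80 × 0.69 = 0.09384
  iron oxide copper-gold: 0.32 × 0.26 × 0.40 = 0.03328
  kimberlite pipe: 0.16 × 0.71 × 0.28 = 0.031808
  pegmatite: 0.35 × 0.93 × 0.71 = 0.23111
Normalizing constant Z = 0.09384 + 0.03328 + 0.031808 + 0.23111 = 0.39003.
P(iron oxide copper-gold | evidence) = 0.03328 / 0.39003 ≈ 0.085.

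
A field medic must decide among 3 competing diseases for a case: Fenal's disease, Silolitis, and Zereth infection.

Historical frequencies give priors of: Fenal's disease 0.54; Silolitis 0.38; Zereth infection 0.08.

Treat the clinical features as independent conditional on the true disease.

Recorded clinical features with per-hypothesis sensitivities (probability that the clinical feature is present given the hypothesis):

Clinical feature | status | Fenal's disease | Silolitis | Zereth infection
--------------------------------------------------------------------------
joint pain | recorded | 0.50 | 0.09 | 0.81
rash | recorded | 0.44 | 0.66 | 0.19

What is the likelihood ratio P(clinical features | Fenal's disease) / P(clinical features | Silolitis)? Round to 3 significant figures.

3.70

The Bayes factor is the ratio of the joint likelihoods of the clinical feature pattern under the two hypotheses.
  Fenal's disease: 0.50 × 0.44 = 0.22
  Silolitis: 0.09 × 0.66 = 0.0594
Bayes factor = 0.22 / 0.0594 ≈ 3.70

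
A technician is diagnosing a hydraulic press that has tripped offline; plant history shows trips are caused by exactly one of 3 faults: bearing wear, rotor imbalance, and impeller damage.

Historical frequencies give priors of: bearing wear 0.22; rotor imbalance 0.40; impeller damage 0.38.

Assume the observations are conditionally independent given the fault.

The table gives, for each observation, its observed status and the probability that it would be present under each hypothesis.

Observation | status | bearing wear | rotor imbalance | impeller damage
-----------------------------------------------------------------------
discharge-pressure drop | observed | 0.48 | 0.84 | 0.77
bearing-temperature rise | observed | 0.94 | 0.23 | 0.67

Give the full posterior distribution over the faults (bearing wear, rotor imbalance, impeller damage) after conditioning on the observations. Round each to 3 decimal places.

0.266, 0.207, 0.526

For each hypothesis, the unnormalized posterior weight is prior × product of the observation likelihoods:
  bearing wear: 0.22 × 0.48 × 0.94 = 0.099264
  rotor imbalance: 0.40 × 0.84 × 0.23 = 0.07728
  impeller damage: 0.38 × 0.77 × 0.67 = 0.19604
The unnormalized weights sum to 0.37259.
P(bearing wear | evidence) = 0.099264 / 0.37259 ≈ 0.266
P(rotor imbalance | evidence) = 0.07728 / 0.37259 ≈ 0.207
P(impeller damage | evidence) = 0.19604 / 0.37259 ≈ 0.526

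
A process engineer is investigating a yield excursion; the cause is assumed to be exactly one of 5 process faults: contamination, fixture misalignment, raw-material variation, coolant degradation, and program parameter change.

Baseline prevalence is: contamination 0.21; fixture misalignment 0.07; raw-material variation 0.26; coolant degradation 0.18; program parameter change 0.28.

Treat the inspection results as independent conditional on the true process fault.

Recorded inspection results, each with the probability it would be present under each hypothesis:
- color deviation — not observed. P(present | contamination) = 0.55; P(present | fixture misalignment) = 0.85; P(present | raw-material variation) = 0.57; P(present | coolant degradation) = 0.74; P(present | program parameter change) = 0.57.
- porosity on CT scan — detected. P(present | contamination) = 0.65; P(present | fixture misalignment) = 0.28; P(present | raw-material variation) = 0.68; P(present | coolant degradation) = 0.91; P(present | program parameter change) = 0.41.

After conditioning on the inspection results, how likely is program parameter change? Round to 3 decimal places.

Multiply each prior by the joint likelihood of the inspection result pattern (using 1 − P(present | H) for each absent inspection result):
  contamination: 0.21 × (1 − 0.55) × 0.65 = 0.061425
  fixture misalignment: 0.07 × (1 − 0.85) × 0.28 = 0.00294
  raw-material variation: 0.26 × (1 − 0.57) × 0.68 = 0.076024
  coolant degradation: 0.18 × (1 − 0.74) × 0.91 = 0.042588
  program parameter change: 0.28 × (1 − 0.57) × 0.41 = 0.049364
The unnormalized weights sum to 0.23234.
P(program parameter change | evidence) = 0.049364 / 0.23234 ≈ 0.212.

0.212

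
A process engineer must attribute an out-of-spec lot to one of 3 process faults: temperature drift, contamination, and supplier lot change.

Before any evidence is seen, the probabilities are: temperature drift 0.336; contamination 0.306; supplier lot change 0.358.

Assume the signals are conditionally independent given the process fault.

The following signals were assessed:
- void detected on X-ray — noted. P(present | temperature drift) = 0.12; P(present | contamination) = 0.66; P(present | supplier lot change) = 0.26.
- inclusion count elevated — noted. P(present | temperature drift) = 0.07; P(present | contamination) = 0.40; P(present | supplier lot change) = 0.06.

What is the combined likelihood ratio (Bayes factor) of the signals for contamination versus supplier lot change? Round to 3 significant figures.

16.9

The Bayes factor is the ratio of the joint likelihoods of the signal pattern under the two hypotheses.
  contamination: 0.66 × 0.40 = 0.264
  supplier lot change: 0.26 × 0.06 = 0.0156
Bayes factor = 0.264 / 0.0156 ≈ 16.9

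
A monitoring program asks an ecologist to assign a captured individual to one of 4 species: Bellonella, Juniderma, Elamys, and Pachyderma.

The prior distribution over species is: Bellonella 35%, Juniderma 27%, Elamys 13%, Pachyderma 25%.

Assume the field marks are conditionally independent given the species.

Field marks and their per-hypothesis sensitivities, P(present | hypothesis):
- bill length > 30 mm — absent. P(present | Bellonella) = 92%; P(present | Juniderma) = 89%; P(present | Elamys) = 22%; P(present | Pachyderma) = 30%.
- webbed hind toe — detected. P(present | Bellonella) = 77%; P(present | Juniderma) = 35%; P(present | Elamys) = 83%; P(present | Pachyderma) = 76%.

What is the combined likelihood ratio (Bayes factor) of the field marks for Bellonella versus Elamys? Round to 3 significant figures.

0.0951

Take the product of per-field mark likelihoods under each hypothesis (using 1 − P(present | H) for each absent field mark), then divide.
  Bellonella: (1 − 0.92) × 0.77 = 0.0616
  Elamys: (1 − 0.22) × 0.83 = 0.6474
Bayes factor = 0.0616 / 0.6474 ≈ 0.0951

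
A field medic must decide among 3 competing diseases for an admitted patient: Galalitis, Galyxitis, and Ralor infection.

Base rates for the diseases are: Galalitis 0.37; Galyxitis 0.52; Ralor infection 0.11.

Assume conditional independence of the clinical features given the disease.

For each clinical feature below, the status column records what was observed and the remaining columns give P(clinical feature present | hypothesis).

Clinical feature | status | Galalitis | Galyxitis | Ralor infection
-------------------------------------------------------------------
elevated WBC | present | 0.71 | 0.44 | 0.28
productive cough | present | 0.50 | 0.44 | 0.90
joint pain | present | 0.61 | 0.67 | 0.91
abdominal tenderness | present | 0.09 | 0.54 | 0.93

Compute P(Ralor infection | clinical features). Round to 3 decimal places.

0.350

By Bayes' rule with conditional independence, the unnormalized weight for each hypothesis is prior × ∏ likelihoods:
  Galalitis: 0.37 × 0.71 × 0.50 × 0.61 × 0.09 = 0.0072111
  Galyxitis: 0.52 × 0.44 × 0.44 × 0.67 × 0.54 = 0.036423
  Ralor infection: 0.11 × 0.28 × 0.90 × 0.91 × 0.93 = 0.023459
Marginal likelihood of the evidence = 0.067094.
P(Ralor infection | evidence) = 0.023459 / 0.067094 ≈ 0.350.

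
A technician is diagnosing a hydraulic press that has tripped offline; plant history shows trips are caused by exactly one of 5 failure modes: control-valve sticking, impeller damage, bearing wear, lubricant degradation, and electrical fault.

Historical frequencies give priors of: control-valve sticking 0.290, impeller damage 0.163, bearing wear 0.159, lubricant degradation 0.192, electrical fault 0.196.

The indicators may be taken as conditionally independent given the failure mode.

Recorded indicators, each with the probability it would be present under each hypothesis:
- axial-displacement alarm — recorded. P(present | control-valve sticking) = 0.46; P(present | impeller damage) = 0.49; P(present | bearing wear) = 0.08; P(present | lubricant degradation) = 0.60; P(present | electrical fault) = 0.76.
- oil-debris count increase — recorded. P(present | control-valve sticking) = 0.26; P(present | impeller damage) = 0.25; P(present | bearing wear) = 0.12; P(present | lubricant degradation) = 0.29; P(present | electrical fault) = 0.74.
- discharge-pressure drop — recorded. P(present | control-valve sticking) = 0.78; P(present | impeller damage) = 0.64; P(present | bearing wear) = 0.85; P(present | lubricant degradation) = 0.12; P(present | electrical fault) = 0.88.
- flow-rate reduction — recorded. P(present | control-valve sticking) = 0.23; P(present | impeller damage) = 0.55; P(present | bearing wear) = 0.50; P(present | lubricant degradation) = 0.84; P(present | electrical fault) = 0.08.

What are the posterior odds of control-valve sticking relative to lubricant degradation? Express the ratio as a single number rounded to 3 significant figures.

Posterior odds equal prior odds times the likelihood ratio; only the two competing hypotheses matter.
  control-valve sticking: 0.290 × 0.46 × 0.26 × 0.78 × 0.23 = 0.0062223
  lubricant degradation: 0.192 × 0.60 × 0.29 × 0.12 × 0.84 = 0.0033675
Odds(control-valve sticking : lubricant degradation) = 0.0062223 / 0.0033675 ≈ 1.85.

1.85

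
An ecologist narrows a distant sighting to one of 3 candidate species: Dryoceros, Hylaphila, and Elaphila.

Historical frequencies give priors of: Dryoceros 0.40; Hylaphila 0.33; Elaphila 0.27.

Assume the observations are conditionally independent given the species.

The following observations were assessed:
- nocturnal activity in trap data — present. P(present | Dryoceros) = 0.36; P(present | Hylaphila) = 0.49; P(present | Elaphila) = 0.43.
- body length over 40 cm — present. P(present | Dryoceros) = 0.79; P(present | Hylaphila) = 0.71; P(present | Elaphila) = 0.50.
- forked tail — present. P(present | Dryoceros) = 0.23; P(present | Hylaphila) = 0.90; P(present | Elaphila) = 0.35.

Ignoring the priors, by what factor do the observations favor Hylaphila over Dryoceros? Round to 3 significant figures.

4.79

The Bayes factor is the ratio of the joint likelihoods of the evidence pattern under the two hypotheses.
  Hylaphila: 0.49 × 0.71 × 0.90 = 0.31311
  Dryoceros: 0.36 × 0.79 × 0.23 = 0.065412
Bayes factor = 0.31311 / 0.065412 ≈ 4.79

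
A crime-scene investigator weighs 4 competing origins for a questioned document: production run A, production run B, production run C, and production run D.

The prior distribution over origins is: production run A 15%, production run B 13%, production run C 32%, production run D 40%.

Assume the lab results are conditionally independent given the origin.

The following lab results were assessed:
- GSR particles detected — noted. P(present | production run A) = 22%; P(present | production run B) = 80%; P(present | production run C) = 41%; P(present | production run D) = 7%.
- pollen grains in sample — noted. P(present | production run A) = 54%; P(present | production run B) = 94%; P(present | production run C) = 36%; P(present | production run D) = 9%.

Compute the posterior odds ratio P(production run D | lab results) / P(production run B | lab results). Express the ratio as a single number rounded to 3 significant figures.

0.0258

The normalizing constant cancels in an odds ratio, so compute prior × likelihood for the two hypotheses only:
  production run D: 0.40 × 0.07 × 0.09 = 0.00252
  production run B: 0.13 × 0.80 × 0.94 = 0.09776
Posterior odds = 0.00252 / 0.09776 ≈ 0.0258.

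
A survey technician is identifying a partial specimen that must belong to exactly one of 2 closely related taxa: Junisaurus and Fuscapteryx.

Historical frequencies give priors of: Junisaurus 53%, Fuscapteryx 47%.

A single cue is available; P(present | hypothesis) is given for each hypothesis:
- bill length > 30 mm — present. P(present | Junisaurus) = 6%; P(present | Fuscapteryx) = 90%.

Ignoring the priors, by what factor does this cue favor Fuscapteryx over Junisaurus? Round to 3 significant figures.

15.0

The Bayes factor is the ratio of the two likelihoods.
  Fuscapteryx: 0.9
  Junisaurus: 0.06
Bayes factor = 0.9 / 0.06 ≈ 15.0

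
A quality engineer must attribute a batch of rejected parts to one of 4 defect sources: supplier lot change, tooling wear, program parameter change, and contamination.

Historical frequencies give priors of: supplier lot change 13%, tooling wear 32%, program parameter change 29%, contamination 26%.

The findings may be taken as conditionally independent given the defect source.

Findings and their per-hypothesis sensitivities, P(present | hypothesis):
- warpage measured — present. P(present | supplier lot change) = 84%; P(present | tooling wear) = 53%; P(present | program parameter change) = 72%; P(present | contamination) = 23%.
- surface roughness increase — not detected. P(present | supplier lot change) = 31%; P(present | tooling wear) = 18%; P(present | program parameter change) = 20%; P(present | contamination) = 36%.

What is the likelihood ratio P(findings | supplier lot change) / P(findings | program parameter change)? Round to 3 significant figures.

1.01

Joint likelihood of the evidence pattern under each hypothesis (using 1 − P(present | H) for each absent finding):
  supplier lot change: 0.84 × (1 − 0.31) = 0.5796
  program parameter change: 0.72 × (1 − 0.20) = 0.576
Bayes factor = 0.5796 / 0.576 ≈ 1.01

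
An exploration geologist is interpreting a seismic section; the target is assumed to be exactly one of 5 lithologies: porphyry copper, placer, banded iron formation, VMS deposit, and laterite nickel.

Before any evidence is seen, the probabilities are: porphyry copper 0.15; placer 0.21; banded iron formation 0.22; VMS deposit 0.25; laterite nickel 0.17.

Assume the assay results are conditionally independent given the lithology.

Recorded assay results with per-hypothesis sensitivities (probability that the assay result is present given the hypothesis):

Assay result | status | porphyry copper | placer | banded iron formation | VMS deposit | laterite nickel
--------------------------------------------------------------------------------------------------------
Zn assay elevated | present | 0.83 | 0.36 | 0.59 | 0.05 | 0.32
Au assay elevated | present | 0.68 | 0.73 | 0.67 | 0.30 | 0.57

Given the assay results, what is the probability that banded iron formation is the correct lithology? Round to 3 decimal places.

0.332

For each hypothesis, the unnormalized posterior weight is prior × product of the assay result likelihoods:
  porphyry copper: 0.15 × 0.83 × 0.68 = 0.08466
  placer: 0.21 × 0.36 × 0.73 = 0.055188
  banded iron formation: 0.22 × 0.59 × 0.67 = 0.086966
  VMS deposit: 0.25 × 0.05 × 0.30 = 0.00375
  laterite nickel: 0.17 × 0.32 × 0.57 = 0.031008
The unnormalized weights sum to 0.26157.
P(banded iron formation | evidence) = 0.086966 / 0.26157 ≈ 0.332.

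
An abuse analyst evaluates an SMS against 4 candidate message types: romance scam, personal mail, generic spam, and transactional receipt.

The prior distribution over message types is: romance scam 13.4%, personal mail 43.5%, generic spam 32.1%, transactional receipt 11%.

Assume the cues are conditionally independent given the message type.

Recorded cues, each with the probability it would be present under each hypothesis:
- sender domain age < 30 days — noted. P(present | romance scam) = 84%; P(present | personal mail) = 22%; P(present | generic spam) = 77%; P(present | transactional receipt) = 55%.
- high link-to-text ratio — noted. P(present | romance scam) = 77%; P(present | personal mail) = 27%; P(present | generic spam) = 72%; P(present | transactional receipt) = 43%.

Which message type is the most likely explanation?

For each hypothesis, the unnormalized posterior weight is prior × product of the cue likelihoods:
  romance scam: 0.134 × 0.84 × 0.77 = 0.086671
  personal mail: 0.435 × 0.22 × 0.27 = 0.025839
  generic spam: 0.321 × 0.77 × 0.72 = 0.17796
  transactional receipt: 0.110 × 0.55 × 0.43 = 0.026015
Marginal likelihood of the evidence = 0.31649.
P(romance scam | evidence) ≈ 0.086671 / 0.31649 ≈ 0.274
P(personal mail | evidence) ≈ 0.025839 / 0.31649 ≈ 0.082
P(generic spam | evidence) ≈ 0.17796 / 0.31649 ≈ 0.562
P(transactional receipt | evidence) ≈ 0.026015 / 0.31649 ≈ 0.082
The largest is 0.562, so generic spam is most probable.

generic spam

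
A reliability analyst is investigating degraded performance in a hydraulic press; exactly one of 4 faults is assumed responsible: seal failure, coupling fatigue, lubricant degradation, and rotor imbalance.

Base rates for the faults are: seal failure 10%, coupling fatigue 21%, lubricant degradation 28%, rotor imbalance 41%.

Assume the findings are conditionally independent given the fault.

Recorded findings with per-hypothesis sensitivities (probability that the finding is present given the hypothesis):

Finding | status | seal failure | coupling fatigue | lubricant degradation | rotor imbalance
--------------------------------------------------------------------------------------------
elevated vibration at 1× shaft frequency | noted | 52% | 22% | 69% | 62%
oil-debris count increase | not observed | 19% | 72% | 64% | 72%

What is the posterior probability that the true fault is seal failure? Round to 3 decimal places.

Multiply each prior by the joint likelihood of the evidence pattern (using 1 − P(present | H) for each absent finding):
  seal failure: 0.10 × 0.52 × (1 − 0.19) = 0.04212
  coupling fatigue: 0.21 × 0.22 × (1 − 0.72) = 0.012936
  lubricant degradation: 0.28 × 0.69 × (1 − 0.64) = 0.069552
  rotor imbalance: 0.41 × 0.62 × (1 − 0.72) = 0.071176
Marginal likelihood of the evidence = 0.19578.
P(seal failure | evidence) = 0.04212 / 0.19578 ≈ 0.215.

0.215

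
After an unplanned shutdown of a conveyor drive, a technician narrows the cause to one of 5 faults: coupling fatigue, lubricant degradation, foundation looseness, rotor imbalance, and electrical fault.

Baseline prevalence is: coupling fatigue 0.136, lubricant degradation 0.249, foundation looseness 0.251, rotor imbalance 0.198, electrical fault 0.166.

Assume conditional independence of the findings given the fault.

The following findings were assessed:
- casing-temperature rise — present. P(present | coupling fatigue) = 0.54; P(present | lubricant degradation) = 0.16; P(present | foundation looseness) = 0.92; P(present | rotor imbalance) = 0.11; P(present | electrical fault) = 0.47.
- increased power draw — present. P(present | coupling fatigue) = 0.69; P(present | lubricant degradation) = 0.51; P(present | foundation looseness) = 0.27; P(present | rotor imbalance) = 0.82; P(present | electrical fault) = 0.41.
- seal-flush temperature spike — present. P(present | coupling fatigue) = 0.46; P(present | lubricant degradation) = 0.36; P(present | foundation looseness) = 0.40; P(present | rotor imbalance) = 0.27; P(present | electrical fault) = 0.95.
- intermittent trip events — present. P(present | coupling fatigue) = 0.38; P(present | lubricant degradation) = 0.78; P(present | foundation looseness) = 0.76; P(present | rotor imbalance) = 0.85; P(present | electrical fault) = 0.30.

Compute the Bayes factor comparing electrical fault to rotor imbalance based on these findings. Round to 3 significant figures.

Joint likelihood of the evidence pattern under each hypothesis:
  electrical fault: 0.47 × 0.41 × 0.95 × 0.30 = 0.054919
  rotor imbalance: 0.11 × 0.82 × 0.27 × 0.85 = 0.020701
Bayes factor = 0.054919 / 0.020701 ≈ 2.65

2.65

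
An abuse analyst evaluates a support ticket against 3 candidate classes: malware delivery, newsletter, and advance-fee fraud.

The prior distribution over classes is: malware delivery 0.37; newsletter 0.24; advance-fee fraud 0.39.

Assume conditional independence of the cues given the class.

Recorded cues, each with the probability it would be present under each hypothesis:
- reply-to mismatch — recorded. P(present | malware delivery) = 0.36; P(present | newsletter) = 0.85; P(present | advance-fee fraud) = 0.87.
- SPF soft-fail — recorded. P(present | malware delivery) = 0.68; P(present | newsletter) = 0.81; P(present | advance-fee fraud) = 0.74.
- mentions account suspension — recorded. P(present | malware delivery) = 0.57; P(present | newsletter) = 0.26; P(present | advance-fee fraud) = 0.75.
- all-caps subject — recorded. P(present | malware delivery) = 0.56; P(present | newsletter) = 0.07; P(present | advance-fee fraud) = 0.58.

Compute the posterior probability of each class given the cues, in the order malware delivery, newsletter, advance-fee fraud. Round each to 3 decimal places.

By Bayes' rule with conditional independence, the unnormalized weight for each hypothesis is prior × ∏ likelihoods:
  malware delivery: 0.37 × 0.36 × 0.68 × 0.57 × 0.56 = 0.028912
  newsletter: 0.24 × 0.85 × 0.81 × 0.26 × 0.07 = 0.0030074
  advance-fee fraud: 0.39 × 0.87 × 0.74 × 0.75 × 0.58 = 0.10922
Marginal likelihood of the evidence = 0.14114.
P(malware delivery | evidence) = 0.028912 / 0.14114 ≈ 0.205
P(newsletter | evidence) = 0.0030074 / 0.14114 ≈ 0.021
P(advance-fee fraud | evidence) = 0.10922 / 0.14114 ≈ 0.774

0.205, 0.021, 0.774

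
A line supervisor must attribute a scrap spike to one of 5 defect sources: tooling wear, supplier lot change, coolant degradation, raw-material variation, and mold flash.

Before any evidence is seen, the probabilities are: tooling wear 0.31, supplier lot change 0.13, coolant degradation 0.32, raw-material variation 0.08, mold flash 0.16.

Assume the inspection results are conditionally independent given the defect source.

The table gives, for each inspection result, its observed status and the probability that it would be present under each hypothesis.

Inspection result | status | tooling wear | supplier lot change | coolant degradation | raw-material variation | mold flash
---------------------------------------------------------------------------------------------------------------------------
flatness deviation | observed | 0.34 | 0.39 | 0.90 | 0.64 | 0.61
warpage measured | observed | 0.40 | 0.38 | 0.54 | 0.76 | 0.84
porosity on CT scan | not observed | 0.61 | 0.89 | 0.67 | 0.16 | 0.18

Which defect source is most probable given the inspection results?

By Bayes' rule with conditional independence, the unnormalized weight for each hypothesis is prior × ∏ likelihoods (using 1 − P(present | H) for each absent inspection result):
  tooling wear: 0.31 × 0.34 × 0.40 × (1 − 0.61) = 0.016442
  supplier lot change: 0.13 × 0.39 × 0.38 × (1 − 0.89) = 0.0021193
  coolant degradation: 0.32 × 0.90 × 0.54 × (1 − 0.67) = 0.051322
  raw-material variation: 0.08 × 0.64 × 0.76 × (1 − 0.16) = 0.032686
  mold flash: 0.16 × 0.61 × 0.84 × (1 − 0.18) = 0.067227
Normalizing constant Z = 0.016442 + 0.0021193 + 0.051322 + 0.032686 + 0.067227 = 0.1698.
P(tooling wear | evidence) ≈ 0.016442 / 0.1698 ≈ 0.097
P(supplier lot change | evidence) ≈ 0.0021193 / 0.1698 ≈ 0.012
P(coolant degradation | evidence) ≈ 0.051322 / 0.1698 ≈ 0.302
P(raw-material variation | evidence) ≈ 0.032686 / 0.1698 ≈ 0.193
P(mold flash | evidence) ≈ 0.067227 / 0.1698 ≈ 0.396
The largest is 0.396, so mold flash is most probable.

mold flash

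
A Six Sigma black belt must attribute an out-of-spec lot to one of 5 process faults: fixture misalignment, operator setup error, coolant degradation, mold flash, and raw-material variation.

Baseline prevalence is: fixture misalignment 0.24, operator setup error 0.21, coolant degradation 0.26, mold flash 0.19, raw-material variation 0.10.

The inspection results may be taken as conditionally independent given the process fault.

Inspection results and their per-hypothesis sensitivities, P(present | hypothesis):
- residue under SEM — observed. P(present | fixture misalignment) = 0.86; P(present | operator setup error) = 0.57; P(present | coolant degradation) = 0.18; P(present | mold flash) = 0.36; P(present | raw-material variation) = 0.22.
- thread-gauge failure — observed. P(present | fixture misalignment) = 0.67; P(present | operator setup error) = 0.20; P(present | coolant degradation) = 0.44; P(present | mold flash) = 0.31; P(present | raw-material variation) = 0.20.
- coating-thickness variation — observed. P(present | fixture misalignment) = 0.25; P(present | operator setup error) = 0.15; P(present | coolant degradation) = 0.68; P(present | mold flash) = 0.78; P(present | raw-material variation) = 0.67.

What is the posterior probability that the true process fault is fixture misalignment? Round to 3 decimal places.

For each hypothesis, the unnormalized posterior weight is prior × product of the inspection result likelihoods:
  fixture misalignment: 0.24 × 0.86 × 0.67 × 0.25 = 0.034572
  operator setup error: 0.21 × 0.57 × 0.20 × 0.15 = 0.003591
  coolant degradation: 0.26 × 0.18 × 0.44 × 0.68 = 0.014003
  mold flash: 0.19 × 0.36 × 0.31 × 0.78 = 0.016539
  raw-material variation: 0.10 × 0.22 × 0.20 × 0.67 = 0.002948
The unnormalized weights sum to 0.071653.
P(fixture misalignment | evidence) = 0.034572 / 0.071653 ≈ 0.482.

0.482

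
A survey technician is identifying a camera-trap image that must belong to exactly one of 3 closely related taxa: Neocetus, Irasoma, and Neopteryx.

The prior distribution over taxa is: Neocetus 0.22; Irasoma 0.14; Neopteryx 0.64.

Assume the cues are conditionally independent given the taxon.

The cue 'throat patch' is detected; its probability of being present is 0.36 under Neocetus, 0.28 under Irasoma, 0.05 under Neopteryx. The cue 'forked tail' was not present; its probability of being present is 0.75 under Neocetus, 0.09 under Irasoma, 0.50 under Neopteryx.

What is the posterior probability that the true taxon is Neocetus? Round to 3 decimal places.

0.277

For each hypothesis, the unnormalized posterior weight is prior × product of the cue likelihoods (using 1 − P(present | H) for each absent cue):
  Neocetus: 0.22 × 0.36 × (1 − 0.75) = 0.0198
  Irasoma: 0.14 × 0.28 × (1 − 0.09) = 0.035672
  Neopteryx: 0.64 × 0.05 × (1 − 0.50) = 0.016
Normalizing constant Z = 0.0198 + 0.035672 + 0.016 = 0.071472.
P(Neocetus | evidence) = 0.0198 / 0.071472 ≈ 0.277.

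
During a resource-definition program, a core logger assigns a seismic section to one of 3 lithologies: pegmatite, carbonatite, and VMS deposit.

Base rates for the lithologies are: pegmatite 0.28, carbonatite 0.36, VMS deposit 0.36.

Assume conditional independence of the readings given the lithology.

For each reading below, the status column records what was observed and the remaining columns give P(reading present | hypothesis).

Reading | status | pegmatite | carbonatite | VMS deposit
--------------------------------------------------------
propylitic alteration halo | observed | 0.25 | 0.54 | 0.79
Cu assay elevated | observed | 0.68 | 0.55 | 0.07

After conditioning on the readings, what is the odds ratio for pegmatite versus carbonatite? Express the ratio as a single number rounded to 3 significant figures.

The normalizing constant cancels in an odds ratio, so compute prior × likelihood for the two hypotheses only:
  pegmatite: 0.28 × 0.25 × 0.68 = 0.0476
  carbonatite: 0.36 × 0.54 × 0.55 = 0.10692
Posterior odds = 0.0476 / 0.10692 ≈ 0.445.

0.445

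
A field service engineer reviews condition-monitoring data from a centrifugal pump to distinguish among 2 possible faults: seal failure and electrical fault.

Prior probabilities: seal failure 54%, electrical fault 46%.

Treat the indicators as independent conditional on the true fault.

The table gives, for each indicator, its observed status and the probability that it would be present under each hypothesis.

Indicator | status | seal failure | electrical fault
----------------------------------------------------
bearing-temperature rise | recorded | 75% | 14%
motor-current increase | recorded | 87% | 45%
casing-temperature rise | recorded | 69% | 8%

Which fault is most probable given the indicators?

seal failure

Multiply each prior by the joint likelihood of the indicator pattern:
  seal failure: 0.54 × 0.75 × 0.87 × 0.69 = 0.24312
  electrical fault: 0.46 × 0.14 × 0.45 × 0.08 = 0.0023184
Normalizing constant Z = 0.24312 + 0.0023184 = 0.24544.
P(seal failure | evidence) ≈ 0.24312 / 0.24544 ≈ 0.991
P(electrical fault | evidence) ≈ 0.0023184 / 0.24544 ≈ 0.009
The largest is 0.991, so seal failure is most probable.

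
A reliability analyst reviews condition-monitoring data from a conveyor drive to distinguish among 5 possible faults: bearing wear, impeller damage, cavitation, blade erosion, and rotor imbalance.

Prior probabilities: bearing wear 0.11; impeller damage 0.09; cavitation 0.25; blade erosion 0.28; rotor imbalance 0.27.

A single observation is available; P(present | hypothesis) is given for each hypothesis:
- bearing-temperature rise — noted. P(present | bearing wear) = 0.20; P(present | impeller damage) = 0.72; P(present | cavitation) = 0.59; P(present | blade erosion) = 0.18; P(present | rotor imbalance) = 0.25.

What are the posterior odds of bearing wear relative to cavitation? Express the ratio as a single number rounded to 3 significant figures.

0.149

The normalizing constant cancels in an odds ratio, so compute prior × likelihood for the two hypotheses only:
  bearing wear: 0.11 × 0.20 = 0.022
  cavitation: 0.25 × 0.59 = 0.1475
Odds(bearing wear : cavitation) = 0.022 / 0.1475 ≈ 0.149.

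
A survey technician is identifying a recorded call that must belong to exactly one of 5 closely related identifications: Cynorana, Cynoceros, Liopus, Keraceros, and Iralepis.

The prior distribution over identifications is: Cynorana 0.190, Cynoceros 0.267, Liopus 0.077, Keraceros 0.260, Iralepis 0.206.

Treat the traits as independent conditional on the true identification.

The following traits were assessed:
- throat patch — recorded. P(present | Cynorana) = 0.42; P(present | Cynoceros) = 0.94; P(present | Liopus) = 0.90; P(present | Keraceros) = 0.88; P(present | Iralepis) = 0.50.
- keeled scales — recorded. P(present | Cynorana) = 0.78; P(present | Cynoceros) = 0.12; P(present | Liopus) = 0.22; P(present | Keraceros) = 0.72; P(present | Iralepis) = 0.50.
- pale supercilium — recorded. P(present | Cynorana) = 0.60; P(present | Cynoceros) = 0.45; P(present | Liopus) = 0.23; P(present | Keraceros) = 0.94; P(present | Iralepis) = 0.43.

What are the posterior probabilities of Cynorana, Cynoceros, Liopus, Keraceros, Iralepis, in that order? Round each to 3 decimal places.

0.161, 0.059, 0.015, 0.669, 0.096

By Bayes' rule with conditional independence, the unnormalized weight for each hypothesis is prior × ∏ likelihoods:
  Cynorana: 0.190 × 0.42 × 0.78 × 0.60 = 0.037346
  Cynoceros: 0.267 × 0.94 × 0.12 × 0.45 = 0.013553
  Liopus: 0.077 × 0.90 × 0.22 × 0.23 = 0.0035066
  Keraceros: 0.260 × 0.88 × 0.72 × 0.94 = 0.15485
  Iralepis: 0.206 × 0.50 × 0.50 × 0.43 = 0.022145
Marginal likelihood of the evidence = 0.2314.
P(Cynorana | evidence) = 0.037346 / 0.2314 ≈ 0.161
P(Cynoceros | evidence) = 0.013553 / 0.2314 ≈ 0.059
P(Liopus | evidence) = 0.0035066 / 0.2314 ≈ 0.015
P(Keraceros | evidence) = 0.15485 / 0.2314 ≈ 0.669
P(Iralepis | evidence) = 0.022145 / 0.2314 ≈ 0.096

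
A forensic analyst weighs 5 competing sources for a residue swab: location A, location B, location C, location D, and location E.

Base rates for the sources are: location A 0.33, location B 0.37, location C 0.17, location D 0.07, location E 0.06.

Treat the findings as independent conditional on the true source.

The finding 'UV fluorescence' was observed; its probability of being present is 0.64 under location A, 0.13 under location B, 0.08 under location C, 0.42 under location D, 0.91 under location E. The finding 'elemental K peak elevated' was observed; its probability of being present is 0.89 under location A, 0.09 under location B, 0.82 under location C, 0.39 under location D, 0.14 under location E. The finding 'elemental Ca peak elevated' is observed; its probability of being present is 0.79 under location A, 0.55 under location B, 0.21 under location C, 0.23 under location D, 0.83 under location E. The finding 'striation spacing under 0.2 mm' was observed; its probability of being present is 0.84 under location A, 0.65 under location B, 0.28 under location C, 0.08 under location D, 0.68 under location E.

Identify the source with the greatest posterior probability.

Multiply each prior by the joint likelihood of the evidence pattern:
  location A: 0.33 × 0.64 × 0.89 × 0.79 × 0.84 = 0.12474
  location B: 0.37 × 0.13 × 0.09 × 0.55 × 0.65 = 0.0015476
  location C: 0.17 × 0.08 × 0.82 × 0.21 × 0.28 = 0.00065574
  location D: 0.07 × 0.42 × 0.39 × 0.23 × 0.08 = 0.00021097
  location E: 0.06 × 0.91 × 0.14 × 0.83 × 0.68 = 0.0043143
Marginal likelihood of the evidence = 0.13146.
P(location A | evidence) ≈ 0.12474 / 0.13146 ≈ 0.949
P(location B | evidence) ≈ 0.0015476 / 0.13146 ≈ 0.012
P(location C | evidence) ≈ 0.00065574 / 0.13146 ≈ 0.005
P(location D | evidence) ≈ 0.00021097 / 0.13146 ≈ 0.002
P(location E | evidence) ≈ 0.0043143 / 0.13146 ≈ 0.033
The largest is 0.949, so location A is most probable.

location A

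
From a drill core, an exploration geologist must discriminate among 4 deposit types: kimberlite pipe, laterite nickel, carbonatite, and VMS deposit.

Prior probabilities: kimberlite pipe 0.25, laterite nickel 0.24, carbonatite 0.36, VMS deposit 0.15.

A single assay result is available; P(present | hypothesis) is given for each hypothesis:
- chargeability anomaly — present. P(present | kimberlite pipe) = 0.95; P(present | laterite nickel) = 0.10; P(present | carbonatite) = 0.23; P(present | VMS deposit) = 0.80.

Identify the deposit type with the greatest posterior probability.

kimberlite pipe

By Bayes' rule, the unnormalized weight for each hypothesis is prior × likelihood:
  kimberlite pipe: 0.25 × 0.95 = 0.2375
  laterite nickel: 0.24 × 0.10 = 0.024
  carbonatite: 0.36 × 0.23 = 0.0828
  VMS deposit: 0.15 × 0.80 = 0.12
The unnormalized weights sum to 0.4643.
P(kimberlite pipe | evidence) ≈ 0.2375 / 0.4643 ≈ 0.512
P(laterite nickel | evidence) ≈ 0.024 / 0.4643 ≈ 0.052
P(carbonatite | evidence) ≈ 0.0828 / 0.4643 ≈ 0.178
P(VMS deposit | evidence) ≈ 0.12 / 0.4643 ≈ 0.258
The largest is 0.512, so kimberlite pipe is most probable.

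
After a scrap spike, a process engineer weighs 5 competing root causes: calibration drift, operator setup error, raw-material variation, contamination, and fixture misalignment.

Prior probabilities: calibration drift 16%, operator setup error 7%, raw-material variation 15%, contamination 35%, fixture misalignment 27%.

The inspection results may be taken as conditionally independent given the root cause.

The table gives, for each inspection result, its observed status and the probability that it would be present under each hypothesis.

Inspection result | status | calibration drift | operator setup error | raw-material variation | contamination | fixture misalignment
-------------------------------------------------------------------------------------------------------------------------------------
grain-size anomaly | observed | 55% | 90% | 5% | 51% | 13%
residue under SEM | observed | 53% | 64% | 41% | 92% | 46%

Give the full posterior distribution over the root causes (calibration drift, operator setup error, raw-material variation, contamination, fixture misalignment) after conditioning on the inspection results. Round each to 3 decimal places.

Multiply each prior by the joint likelihood of the inspection result pattern:
  calibration drift: 0.16 × 0.55 × 0.53 = 0.04664
  operator setup error: 0.07 × 0.90 × 0.64 = 0.04032
  raw-material variation: 0.15 × 0.05 × 0.41 = 0.003075
  contamination: 0.35 × 0.51 × 0.92 = 0.16422
  fixture misalignment: 0.27 × 0.13 × 0.46 = 0.016146
Normalizing constant Z = 0.04664 + 0.04032 + 0.003075 + 0.16422 + 0.016146 = 0.2704.
P(calibration drift | evidence) = 0.04664 / 0.2704 ≈ 0.172
P(operator setup error | evidence) = 0.04032 / 0.2704 ≈ 0.149
P(raw-material variation | evidence) = 0.003075 / 0.2704 ≈ 0.011
P(contamination | evidence) = 0.16422 / 0.2704 ≈ 0.607
P(fixture misalignment | evidence) = 0.016146 / 0.2704 ≈ 0.060

0.172, 0.149, 0.011, 0.607, 0.060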